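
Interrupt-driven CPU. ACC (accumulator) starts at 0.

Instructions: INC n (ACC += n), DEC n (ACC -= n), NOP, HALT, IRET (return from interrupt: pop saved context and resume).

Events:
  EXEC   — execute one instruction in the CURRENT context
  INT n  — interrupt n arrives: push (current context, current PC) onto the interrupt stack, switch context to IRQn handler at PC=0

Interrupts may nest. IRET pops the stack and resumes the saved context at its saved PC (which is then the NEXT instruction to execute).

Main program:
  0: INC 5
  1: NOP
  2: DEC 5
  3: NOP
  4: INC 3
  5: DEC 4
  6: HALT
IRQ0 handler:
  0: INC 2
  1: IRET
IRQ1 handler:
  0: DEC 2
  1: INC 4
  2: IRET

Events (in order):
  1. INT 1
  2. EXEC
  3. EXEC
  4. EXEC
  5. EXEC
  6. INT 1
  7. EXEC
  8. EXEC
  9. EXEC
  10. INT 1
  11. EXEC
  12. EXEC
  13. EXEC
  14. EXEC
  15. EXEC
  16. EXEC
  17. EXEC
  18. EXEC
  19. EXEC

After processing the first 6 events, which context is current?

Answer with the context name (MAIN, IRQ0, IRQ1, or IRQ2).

Answer: IRQ1

Derivation:
Event 1 (INT 1): INT 1 arrives: push (MAIN, PC=0), enter IRQ1 at PC=0 (depth now 1)
Event 2 (EXEC): [IRQ1] PC=0: DEC 2 -> ACC=-2
Event 3 (EXEC): [IRQ1] PC=1: INC 4 -> ACC=2
Event 4 (EXEC): [IRQ1] PC=2: IRET -> resume MAIN at PC=0 (depth now 0)
Event 5 (EXEC): [MAIN] PC=0: INC 5 -> ACC=7
Event 6 (INT 1): INT 1 arrives: push (MAIN, PC=1), enter IRQ1 at PC=0 (depth now 1)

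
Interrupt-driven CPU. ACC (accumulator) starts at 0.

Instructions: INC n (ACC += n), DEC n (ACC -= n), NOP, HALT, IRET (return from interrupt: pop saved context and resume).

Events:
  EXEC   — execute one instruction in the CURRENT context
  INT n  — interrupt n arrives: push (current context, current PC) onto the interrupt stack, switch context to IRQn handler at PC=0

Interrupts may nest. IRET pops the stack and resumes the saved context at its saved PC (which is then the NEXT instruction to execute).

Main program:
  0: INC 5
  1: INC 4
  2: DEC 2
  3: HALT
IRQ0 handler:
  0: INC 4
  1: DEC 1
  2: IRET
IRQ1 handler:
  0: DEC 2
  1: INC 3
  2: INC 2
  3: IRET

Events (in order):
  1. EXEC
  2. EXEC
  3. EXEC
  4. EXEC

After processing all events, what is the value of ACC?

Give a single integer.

Answer: 7

Derivation:
Event 1 (EXEC): [MAIN] PC=0: INC 5 -> ACC=5
Event 2 (EXEC): [MAIN] PC=1: INC 4 -> ACC=9
Event 3 (EXEC): [MAIN] PC=2: DEC 2 -> ACC=7
Event 4 (EXEC): [MAIN] PC=3: HALT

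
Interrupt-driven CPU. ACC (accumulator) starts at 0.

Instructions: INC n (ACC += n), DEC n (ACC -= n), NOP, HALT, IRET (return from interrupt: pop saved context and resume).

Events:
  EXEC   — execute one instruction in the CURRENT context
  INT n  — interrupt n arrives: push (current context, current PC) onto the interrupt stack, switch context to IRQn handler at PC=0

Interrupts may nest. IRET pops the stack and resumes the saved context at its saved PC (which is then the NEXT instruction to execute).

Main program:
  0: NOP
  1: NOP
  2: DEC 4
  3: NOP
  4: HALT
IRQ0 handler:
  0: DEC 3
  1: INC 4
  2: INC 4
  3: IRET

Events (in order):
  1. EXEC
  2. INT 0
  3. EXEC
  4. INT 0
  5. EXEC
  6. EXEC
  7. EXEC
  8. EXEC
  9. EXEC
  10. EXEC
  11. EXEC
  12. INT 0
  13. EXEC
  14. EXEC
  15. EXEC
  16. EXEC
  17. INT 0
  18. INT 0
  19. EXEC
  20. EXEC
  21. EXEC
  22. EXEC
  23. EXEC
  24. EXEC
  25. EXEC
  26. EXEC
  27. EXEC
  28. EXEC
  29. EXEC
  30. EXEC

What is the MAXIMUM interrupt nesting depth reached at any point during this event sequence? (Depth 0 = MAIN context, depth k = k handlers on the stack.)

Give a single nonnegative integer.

Answer: 2

Derivation:
Event 1 (EXEC): [MAIN] PC=0: NOP [depth=0]
Event 2 (INT 0): INT 0 arrives: push (MAIN, PC=1), enter IRQ0 at PC=0 (depth now 1) [depth=1]
Event 3 (EXEC): [IRQ0] PC=0: DEC 3 -> ACC=-3 [depth=1]
Event 4 (INT 0): INT 0 arrives: push (IRQ0, PC=1), enter IRQ0 at PC=0 (depth now 2) [depth=2]
Event 5 (EXEC): [IRQ0] PC=0: DEC 3 -> ACC=-6 [depth=2]
Event 6 (EXEC): [IRQ0] PC=1: INC 4 -> ACC=-2 [depth=2]
Event 7 (EXEC): [IRQ0] PC=2: INC 4 -> ACC=2 [depth=2]
Event 8 (EXEC): [IRQ0] PC=3: IRET -> resume IRQ0 at PC=1 (depth now 1) [depth=1]
Event 9 (EXEC): [IRQ0] PC=1: INC 4 -> ACC=6 [depth=1]
Event 10 (EXEC): [IRQ0] PC=2: INC 4 -> ACC=10 [depth=1]
Event 11 (EXEC): [IRQ0] PC=3: IRET -> resume MAIN at PC=1 (depth now 0) [depth=0]
Event 12 (INT 0): INT 0 arrives: push (MAIN, PC=1), enter IRQ0 at PC=0 (depth now 1) [depth=1]
Event 13 (EXEC): [IRQ0] PC=0: DEC 3 -> ACC=7 [depth=1]
Event 14 (EXEC): [IRQ0] PC=1: INC 4 -> ACC=11 [depth=1]
Event 15 (EXEC): [IRQ0] PC=2: INC 4 -> ACC=15 [depth=1]
Event 16 (EXEC): [IRQ0] PC=3: IRET -> resume MAIN at PC=1 (depth now 0) [depth=0]
Event 17 (INT 0): INT 0 arrives: push (MAIN, PC=1), enter IRQ0 at PC=0 (depth now 1) [depth=1]
Event 18 (INT 0): INT 0 arrives: push (IRQ0, PC=0), enter IRQ0 at PC=0 (depth now 2) [depth=2]
Event 19 (EXEC): [IRQ0] PC=0: DEC 3 -> ACC=12 [depth=2]
Event 20 (EXEC): [IRQ0] PC=1: INC 4 -> ACC=16 [depth=2]
Event 21 (EXEC): [IRQ0] PC=2: INC 4 -> ACC=20 [depth=2]
Event 22 (EXEC): [IRQ0] PC=3: IRET -> resume IRQ0 at PC=0 (depth now 1) [depth=1]
Event 23 (EXEC): [IRQ0] PC=0: DEC 3 -> ACC=17 [depth=1]
Event 24 (EXEC): [IRQ0] PC=1: INC 4 -> ACC=21 [depth=1]
Event 25 (EXEC): [IRQ0] PC=2: INC 4 -> ACC=25 [depth=1]
Event 26 (EXEC): [IRQ0] PC=3: IRET -> resume MAIN at PC=1 (depth now 0) [depth=0]
Event 27 (EXEC): [MAIN] PC=1: NOP [depth=0]
Event 28 (EXEC): [MAIN] PC=2: DEC 4 -> ACC=21 [depth=0]
Event 29 (EXEC): [MAIN] PC=3: NOP [depth=0]
Event 30 (EXEC): [MAIN] PC=4: HALT [depth=0]
Max depth observed: 2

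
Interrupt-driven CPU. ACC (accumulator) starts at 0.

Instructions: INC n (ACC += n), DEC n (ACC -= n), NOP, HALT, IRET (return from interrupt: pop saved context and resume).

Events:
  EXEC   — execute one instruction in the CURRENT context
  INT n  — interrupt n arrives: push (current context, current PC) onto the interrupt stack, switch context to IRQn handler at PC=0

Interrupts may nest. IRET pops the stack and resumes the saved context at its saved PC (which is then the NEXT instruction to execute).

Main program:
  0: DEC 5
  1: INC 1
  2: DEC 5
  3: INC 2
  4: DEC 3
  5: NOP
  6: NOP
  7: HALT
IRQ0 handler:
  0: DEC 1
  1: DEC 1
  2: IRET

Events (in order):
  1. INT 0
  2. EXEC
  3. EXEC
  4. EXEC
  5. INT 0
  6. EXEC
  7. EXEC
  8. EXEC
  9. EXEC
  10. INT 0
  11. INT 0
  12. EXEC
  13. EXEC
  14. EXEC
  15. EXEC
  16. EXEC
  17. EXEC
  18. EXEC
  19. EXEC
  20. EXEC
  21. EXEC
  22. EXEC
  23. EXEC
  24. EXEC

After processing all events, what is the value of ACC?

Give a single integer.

Event 1 (INT 0): INT 0 arrives: push (MAIN, PC=0), enter IRQ0 at PC=0 (depth now 1)
Event 2 (EXEC): [IRQ0] PC=0: DEC 1 -> ACC=-1
Event 3 (EXEC): [IRQ0] PC=1: DEC 1 -> ACC=-2
Event 4 (EXEC): [IRQ0] PC=2: IRET -> resume MAIN at PC=0 (depth now 0)
Event 5 (INT 0): INT 0 arrives: push (MAIN, PC=0), enter IRQ0 at PC=0 (depth now 1)
Event 6 (EXEC): [IRQ0] PC=0: DEC 1 -> ACC=-3
Event 7 (EXEC): [IRQ0] PC=1: DEC 1 -> ACC=-4
Event 8 (EXEC): [IRQ0] PC=2: IRET -> resume MAIN at PC=0 (depth now 0)
Event 9 (EXEC): [MAIN] PC=0: DEC 5 -> ACC=-9
Event 10 (INT 0): INT 0 arrives: push (MAIN, PC=1), enter IRQ0 at PC=0 (depth now 1)
Event 11 (INT 0): INT 0 arrives: push (IRQ0, PC=0), enter IRQ0 at PC=0 (depth now 2)
Event 12 (EXEC): [IRQ0] PC=0: DEC 1 -> ACC=-10
Event 13 (EXEC): [IRQ0] PC=1: DEC 1 -> ACC=-11
Event 14 (EXEC): [IRQ0] PC=2: IRET -> resume IRQ0 at PC=0 (depth now 1)
Event 15 (EXEC): [IRQ0] PC=0: DEC 1 -> ACC=-12
Event 16 (EXEC): [IRQ0] PC=1: DEC 1 -> ACC=-13
Event 17 (EXEC): [IRQ0] PC=2: IRET -> resume MAIN at PC=1 (depth now 0)
Event 18 (EXEC): [MAIN] PC=1: INC 1 -> ACC=-12
Event 19 (EXEC): [MAIN] PC=2: DEC 5 -> ACC=-17
Event 20 (EXEC): [MAIN] PC=3: INC 2 -> ACC=-15
Event 21 (EXEC): [MAIN] PC=4: DEC 3 -> ACC=-18
Event 22 (EXEC): [MAIN] PC=5: NOP
Event 23 (EXEC): [MAIN] PC=6: NOP
Event 24 (EXEC): [MAIN] PC=7: HALT

Answer: -18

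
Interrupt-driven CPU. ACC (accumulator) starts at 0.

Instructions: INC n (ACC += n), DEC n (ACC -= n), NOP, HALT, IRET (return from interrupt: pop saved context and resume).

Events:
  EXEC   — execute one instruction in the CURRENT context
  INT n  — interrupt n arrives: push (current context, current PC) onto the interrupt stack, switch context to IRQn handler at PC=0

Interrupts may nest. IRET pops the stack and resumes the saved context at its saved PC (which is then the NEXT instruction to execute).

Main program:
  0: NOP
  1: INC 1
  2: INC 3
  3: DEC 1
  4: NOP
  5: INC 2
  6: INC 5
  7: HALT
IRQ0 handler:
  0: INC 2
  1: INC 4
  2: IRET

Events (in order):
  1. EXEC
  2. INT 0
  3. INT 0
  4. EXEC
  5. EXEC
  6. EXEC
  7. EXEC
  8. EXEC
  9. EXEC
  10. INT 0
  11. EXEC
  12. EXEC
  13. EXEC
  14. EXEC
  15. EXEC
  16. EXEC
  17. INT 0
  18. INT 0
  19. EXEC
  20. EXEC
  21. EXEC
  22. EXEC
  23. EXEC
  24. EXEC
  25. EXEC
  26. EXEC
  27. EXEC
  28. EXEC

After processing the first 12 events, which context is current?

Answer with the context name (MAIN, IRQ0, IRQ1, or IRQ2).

Answer: IRQ0

Derivation:
Event 1 (EXEC): [MAIN] PC=0: NOP
Event 2 (INT 0): INT 0 arrives: push (MAIN, PC=1), enter IRQ0 at PC=0 (depth now 1)
Event 3 (INT 0): INT 0 arrives: push (IRQ0, PC=0), enter IRQ0 at PC=0 (depth now 2)
Event 4 (EXEC): [IRQ0] PC=0: INC 2 -> ACC=2
Event 5 (EXEC): [IRQ0] PC=1: INC 4 -> ACC=6
Event 6 (EXEC): [IRQ0] PC=2: IRET -> resume IRQ0 at PC=0 (depth now 1)
Event 7 (EXEC): [IRQ0] PC=0: INC 2 -> ACC=8
Event 8 (EXEC): [IRQ0] PC=1: INC 4 -> ACC=12
Event 9 (EXEC): [IRQ0] PC=2: IRET -> resume MAIN at PC=1 (depth now 0)
Event 10 (INT 0): INT 0 arrives: push (MAIN, PC=1), enter IRQ0 at PC=0 (depth now 1)
Event 11 (EXEC): [IRQ0] PC=0: INC 2 -> ACC=14
Event 12 (EXEC): [IRQ0] PC=1: INC 4 -> ACC=18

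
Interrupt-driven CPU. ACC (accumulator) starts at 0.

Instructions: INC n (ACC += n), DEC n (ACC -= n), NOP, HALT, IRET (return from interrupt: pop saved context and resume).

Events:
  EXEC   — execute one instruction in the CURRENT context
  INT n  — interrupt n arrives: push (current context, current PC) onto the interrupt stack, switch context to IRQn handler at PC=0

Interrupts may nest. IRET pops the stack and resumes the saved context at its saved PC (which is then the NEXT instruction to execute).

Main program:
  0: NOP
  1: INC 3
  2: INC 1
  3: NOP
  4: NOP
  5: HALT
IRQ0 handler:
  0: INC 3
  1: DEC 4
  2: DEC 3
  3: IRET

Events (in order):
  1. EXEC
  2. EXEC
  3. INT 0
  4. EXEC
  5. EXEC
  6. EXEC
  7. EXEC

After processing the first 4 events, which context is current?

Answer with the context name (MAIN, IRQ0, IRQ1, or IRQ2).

Answer: IRQ0

Derivation:
Event 1 (EXEC): [MAIN] PC=0: NOP
Event 2 (EXEC): [MAIN] PC=1: INC 3 -> ACC=3
Event 3 (INT 0): INT 0 arrives: push (MAIN, PC=2), enter IRQ0 at PC=0 (depth now 1)
Event 4 (EXEC): [IRQ0] PC=0: INC 3 -> ACC=6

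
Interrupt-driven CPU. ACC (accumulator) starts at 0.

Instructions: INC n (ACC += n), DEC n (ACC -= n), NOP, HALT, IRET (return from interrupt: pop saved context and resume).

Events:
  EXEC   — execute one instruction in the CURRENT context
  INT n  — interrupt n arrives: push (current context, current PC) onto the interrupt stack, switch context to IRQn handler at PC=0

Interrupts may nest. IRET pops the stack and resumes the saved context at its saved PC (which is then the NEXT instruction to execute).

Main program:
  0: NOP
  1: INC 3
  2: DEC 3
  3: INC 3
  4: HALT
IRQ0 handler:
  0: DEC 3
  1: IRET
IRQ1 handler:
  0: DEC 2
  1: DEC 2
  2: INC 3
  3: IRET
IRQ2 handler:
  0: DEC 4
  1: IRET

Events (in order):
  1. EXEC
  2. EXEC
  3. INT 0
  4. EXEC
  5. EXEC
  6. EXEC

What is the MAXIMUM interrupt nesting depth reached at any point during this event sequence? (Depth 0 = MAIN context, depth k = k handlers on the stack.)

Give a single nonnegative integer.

Answer: 1

Derivation:
Event 1 (EXEC): [MAIN] PC=0: NOP [depth=0]
Event 2 (EXEC): [MAIN] PC=1: INC 3 -> ACC=3 [depth=0]
Event 3 (INT 0): INT 0 arrives: push (MAIN, PC=2), enter IRQ0 at PC=0 (depth now 1) [depth=1]
Event 4 (EXEC): [IRQ0] PC=0: DEC 3 -> ACC=0 [depth=1]
Event 5 (EXEC): [IRQ0] PC=1: IRET -> resume MAIN at PC=2 (depth now 0) [depth=0]
Event 6 (EXEC): [MAIN] PC=2: DEC 3 -> ACC=-3 [depth=0]
Max depth observed: 1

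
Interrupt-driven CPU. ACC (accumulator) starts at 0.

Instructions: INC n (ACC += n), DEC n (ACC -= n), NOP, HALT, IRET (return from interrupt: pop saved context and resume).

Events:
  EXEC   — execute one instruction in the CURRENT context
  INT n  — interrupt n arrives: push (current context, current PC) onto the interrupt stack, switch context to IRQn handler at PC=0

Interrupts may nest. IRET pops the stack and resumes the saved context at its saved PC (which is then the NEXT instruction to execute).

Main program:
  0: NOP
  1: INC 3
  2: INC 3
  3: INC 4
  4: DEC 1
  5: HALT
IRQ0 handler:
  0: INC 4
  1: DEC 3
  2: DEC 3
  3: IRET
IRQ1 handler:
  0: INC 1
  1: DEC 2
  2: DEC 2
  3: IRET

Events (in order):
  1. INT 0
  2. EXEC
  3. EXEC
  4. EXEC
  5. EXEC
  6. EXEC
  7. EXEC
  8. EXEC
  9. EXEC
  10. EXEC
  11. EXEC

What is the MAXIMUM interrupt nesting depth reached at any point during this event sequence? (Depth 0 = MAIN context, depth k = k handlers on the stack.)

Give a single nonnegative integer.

Event 1 (INT 0): INT 0 arrives: push (MAIN, PC=0), enter IRQ0 at PC=0 (depth now 1) [depth=1]
Event 2 (EXEC): [IRQ0] PC=0: INC 4 -> ACC=4 [depth=1]
Event 3 (EXEC): [IRQ0] PC=1: DEC 3 -> ACC=1 [depth=1]
Event 4 (EXEC): [IRQ0] PC=2: DEC 3 -> ACC=-2 [depth=1]
Event 5 (EXEC): [IRQ0] PC=3: IRET -> resume MAIN at PC=0 (depth now 0) [depth=0]
Event 6 (EXEC): [MAIN] PC=0: NOP [depth=0]
Event 7 (EXEC): [MAIN] PC=1: INC 3 -> ACC=1 [depth=0]
Event 8 (EXEC): [MAIN] PC=2: INC 3 -> ACC=4 [depth=0]
Event 9 (EXEC): [MAIN] PC=3: INC 4 -> ACC=8 [depth=0]
Event 10 (EXEC): [MAIN] PC=4: DEC 1 -> ACC=7 [depth=0]
Event 11 (EXEC): [MAIN] PC=5: HALT [depth=0]
Max depth observed: 1

Answer: 1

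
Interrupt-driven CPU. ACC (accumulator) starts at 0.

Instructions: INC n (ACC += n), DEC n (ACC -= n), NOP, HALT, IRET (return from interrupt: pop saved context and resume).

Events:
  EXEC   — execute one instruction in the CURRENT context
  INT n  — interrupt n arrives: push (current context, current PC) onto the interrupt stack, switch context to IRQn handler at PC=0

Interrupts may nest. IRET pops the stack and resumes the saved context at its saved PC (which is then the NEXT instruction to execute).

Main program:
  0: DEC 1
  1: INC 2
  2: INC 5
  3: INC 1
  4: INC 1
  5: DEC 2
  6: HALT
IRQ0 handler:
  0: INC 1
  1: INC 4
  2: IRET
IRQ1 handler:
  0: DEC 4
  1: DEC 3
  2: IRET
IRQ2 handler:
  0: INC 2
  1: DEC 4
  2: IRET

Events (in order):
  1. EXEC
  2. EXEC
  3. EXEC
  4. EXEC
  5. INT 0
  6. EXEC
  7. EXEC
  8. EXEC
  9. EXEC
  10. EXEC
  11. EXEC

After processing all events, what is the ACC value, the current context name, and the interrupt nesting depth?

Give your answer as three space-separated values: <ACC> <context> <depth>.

Answer: 11 MAIN 0

Derivation:
Event 1 (EXEC): [MAIN] PC=0: DEC 1 -> ACC=-1
Event 2 (EXEC): [MAIN] PC=1: INC 2 -> ACC=1
Event 3 (EXEC): [MAIN] PC=2: INC 5 -> ACC=6
Event 4 (EXEC): [MAIN] PC=3: INC 1 -> ACC=7
Event 5 (INT 0): INT 0 arrives: push (MAIN, PC=4), enter IRQ0 at PC=0 (depth now 1)
Event 6 (EXEC): [IRQ0] PC=0: INC 1 -> ACC=8
Event 7 (EXEC): [IRQ0] PC=1: INC 4 -> ACC=12
Event 8 (EXEC): [IRQ0] PC=2: IRET -> resume MAIN at PC=4 (depth now 0)
Event 9 (EXEC): [MAIN] PC=4: INC 1 -> ACC=13
Event 10 (EXEC): [MAIN] PC=5: DEC 2 -> ACC=11
Event 11 (EXEC): [MAIN] PC=6: HALT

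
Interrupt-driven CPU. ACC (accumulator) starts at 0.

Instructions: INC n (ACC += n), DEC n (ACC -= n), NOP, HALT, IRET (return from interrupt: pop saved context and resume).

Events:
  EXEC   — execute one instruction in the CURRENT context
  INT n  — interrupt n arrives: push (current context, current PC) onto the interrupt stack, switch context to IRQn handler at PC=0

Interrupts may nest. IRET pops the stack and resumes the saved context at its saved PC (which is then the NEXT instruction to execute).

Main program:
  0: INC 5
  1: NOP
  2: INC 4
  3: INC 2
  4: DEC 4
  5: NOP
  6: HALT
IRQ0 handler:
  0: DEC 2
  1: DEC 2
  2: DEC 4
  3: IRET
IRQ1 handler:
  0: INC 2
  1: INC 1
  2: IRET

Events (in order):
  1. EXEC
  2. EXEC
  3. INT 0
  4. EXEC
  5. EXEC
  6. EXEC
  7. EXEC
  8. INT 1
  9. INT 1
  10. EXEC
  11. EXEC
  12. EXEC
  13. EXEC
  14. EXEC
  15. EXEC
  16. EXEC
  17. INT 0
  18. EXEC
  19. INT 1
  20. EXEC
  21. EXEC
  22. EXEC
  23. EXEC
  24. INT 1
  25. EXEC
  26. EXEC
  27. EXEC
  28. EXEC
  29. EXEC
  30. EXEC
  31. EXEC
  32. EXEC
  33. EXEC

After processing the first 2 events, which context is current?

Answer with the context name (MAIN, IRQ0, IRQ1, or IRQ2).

Event 1 (EXEC): [MAIN] PC=0: INC 5 -> ACC=5
Event 2 (EXEC): [MAIN] PC=1: NOP

Answer: MAIN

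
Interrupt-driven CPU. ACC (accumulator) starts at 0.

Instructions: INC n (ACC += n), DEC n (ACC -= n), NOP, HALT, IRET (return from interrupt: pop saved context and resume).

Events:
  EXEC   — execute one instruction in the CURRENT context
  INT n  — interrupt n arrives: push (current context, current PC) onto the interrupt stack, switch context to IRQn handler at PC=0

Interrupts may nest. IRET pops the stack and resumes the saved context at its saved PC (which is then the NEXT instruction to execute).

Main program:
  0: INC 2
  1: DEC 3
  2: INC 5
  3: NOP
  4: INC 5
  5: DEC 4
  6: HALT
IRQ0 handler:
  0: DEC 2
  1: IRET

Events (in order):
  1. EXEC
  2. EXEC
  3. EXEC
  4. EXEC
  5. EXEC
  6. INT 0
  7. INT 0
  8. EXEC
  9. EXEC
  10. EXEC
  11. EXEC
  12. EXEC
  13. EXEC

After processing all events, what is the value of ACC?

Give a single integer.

Answer: 1

Derivation:
Event 1 (EXEC): [MAIN] PC=0: INC 2 -> ACC=2
Event 2 (EXEC): [MAIN] PC=1: DEC 3 -> ACC=-1
Event 3 (EXEC): [MAIN] PC=2: INC 5 -> ACC=4
Event 4 (EXEC): [MAIN] PC=3: NOP
Event 5 (EXEC): [MAIN] PC=4: INC 5 -> ACC=9
Event 6 (INT 0): INT 0 arrives: push (MAIN, PC=5), enter IRQ0 at PC=0 (depth now 1)
Event 7 (INT 0): INT 0 arrives: push (IRQ0, PC=0), enter IRQ0 at PC=0 (depth now 2)
Event 8 (EXEC): [IRQ0] PC=0: DEC 2 -> ACC=7
Event 9 (EXEC): [IRQ0] PC=1: IRET -> resume IRQ0 at PC=0 (depth now 1)
Event 10 (EXEC): [IRQ0] PC=0: DEC 2 -> ACC=5
Event 11 (EXEC): [IRQ0] PC=1: IRET -> resume MAIN at PC=5 (depth now 0)
Event 12 (EXEC): [MAIN] PC=5: DEC 4 -> ACC=1
Event 13 (EXEC): [MAIN] PC=6: HALT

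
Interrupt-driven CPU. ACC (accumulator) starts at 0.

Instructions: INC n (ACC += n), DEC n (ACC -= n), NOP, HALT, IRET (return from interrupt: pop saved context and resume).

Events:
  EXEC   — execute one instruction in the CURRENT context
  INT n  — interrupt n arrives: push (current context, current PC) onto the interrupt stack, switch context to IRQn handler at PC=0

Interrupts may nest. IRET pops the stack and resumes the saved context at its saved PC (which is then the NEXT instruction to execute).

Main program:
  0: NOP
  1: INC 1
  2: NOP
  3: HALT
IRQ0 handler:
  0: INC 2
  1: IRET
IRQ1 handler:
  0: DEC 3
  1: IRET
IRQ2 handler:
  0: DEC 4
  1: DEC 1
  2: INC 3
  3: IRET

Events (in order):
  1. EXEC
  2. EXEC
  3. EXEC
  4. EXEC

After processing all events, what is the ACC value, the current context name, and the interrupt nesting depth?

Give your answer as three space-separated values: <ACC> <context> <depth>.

Event 1 (EXEC): [MAIN] PC=0: NOP
Event 2 (EXEC): [MAIN] PC=1: INC 1 -> ACC=1
Event 3 (EXEC): [MAIN] PC=2: NOP
Event 4 (EXEC): [MAIN] PC=3: HALT

Answer: 1 MAIN 0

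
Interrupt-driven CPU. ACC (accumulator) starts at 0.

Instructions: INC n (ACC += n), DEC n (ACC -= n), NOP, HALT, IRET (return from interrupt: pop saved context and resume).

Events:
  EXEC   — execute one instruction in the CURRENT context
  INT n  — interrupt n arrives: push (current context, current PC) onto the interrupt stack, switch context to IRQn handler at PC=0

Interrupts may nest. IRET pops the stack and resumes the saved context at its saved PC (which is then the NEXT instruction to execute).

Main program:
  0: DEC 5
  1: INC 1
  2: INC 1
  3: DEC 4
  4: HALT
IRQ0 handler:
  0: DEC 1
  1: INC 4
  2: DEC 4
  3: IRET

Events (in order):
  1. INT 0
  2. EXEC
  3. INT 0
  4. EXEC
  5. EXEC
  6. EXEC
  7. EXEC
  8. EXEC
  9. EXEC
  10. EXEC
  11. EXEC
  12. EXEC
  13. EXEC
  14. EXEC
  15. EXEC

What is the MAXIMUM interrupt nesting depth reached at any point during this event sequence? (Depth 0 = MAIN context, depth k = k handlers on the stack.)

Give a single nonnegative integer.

Event 1 (INT 0): INT 0 arrives: push (MAIN, PC=0), enter IRQ0 at PC=0 (depth now 1) [depth=1]
Event 2 (EXEC): [IRQ0] PC=0: DEC 1 -> ACC=-1 [depth=1]
Event 3 (INT 0): INT 0 arrives: push (IRQ0, PC=1), enter IRQ0 at PC=0 (depth now 2) [depth=2]
Event 4 (EXEC): [IRQ0] PC=0: DEC 1 -> ACC=-2 [depth=2]
Event 5 (EXEC): [IRQ0] PC=1: INC 4 -> ACC=2 [depth=2]
Event 6 (EXEC): [IRQ0] PC=2: DEC 4 -> ACC=-2 [depth=2]
Event 7 (EXEC): [IRQ0] PC=3: IRET -> resume IRQ0 at PC=1 (depth now 1) [depth=1]
Event 8 (EXEC): [IRQ0] PC=1: INC 4 -> ACC=2 [depth=1]
Event 9 (EXEC): [IRQ0] PC=2: DEC 4 -> ACC=-2 [depth=1]
Event 10 (EXEC): [IRQ0] PC=3: IRET -> resume MAIN at PC=0 (depth now 0) [depth=0]
Event 11 (EXEC): [MAIN] PC=0: DEC 5 -> ACC=-7 [depth=0]
Event 12 (EXEC): [MAIN] PC=1: INC 1 -> ACC=-6 [depth=0]
Event 13 (EXEC): [MAIN] PC=2: INC 1 -> ACC=-5 [depth=0]
Event 14 (EXEC): [MAIN] PC=3: DEC 4 -> ACC=-9 [depth=0]
Event 15 (EXEC): [MAIN] PC=4: HALT [depth=0]
Max depth observed: 2

Answer: 2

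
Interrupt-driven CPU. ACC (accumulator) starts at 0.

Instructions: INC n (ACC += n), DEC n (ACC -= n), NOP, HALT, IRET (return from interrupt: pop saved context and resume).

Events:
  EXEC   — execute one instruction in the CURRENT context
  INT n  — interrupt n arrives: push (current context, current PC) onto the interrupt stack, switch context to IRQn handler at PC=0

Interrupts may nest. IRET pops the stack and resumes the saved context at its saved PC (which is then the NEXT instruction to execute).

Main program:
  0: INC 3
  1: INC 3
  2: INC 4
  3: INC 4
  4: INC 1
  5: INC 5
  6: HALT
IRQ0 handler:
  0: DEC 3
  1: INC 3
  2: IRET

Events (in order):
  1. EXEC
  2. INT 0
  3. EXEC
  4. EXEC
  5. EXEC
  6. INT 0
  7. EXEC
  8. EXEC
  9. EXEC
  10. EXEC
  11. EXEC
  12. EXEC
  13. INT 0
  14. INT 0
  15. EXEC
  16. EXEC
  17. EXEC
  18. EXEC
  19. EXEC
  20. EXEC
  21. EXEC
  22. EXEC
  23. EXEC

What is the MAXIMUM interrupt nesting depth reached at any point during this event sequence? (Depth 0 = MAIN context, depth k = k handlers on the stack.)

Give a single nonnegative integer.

Answer: 2

Derivation:
Event 1 (EXEC): [MAIN] PC=0: INC 3 -> ACC=3 [depth=0]
Event 2 (INT 0): INT 0 arrives: push (MAIN, PC=1), enter IRQ0 at PC=0 (depth now 1) [depth=1]
Event 3 (EXEC): [IRQ0] PC=0: DEC 3 -> ACC=0 [depth=1]
Event 4 (EXEC): [IRQ0] PC=1: INC 3 -> ACC=3 [depth=1]
Event 5 (EXEC): [IRQ0] PC=2: IRET -> resume MAIN at PC=1 (depth now 0) [depth=0]
Event 6 (INT 0): INT 0 arrives: push (MAIN, PC=1), enter IRQ0 at PC=0 (depth now 1) [depth=1]
Event 7 (EXEC): [IRQ0] PC=0: DEC 3 -> ACC=0 [depth=1]
Event 8 (EXEC): [IRQ0] PC=1: INC 3 -> ACC=3 [depth=1]
Event 9 (EXEC): [IRQ0] PC=2: IRET -> resume MAIN at PC=1 (depth now 0) [depth=0]
Event 10 (EXEC): [MAIN] PC=1: INC 3 -> ACC=6 [depth=0]
Event 11 (EXEC): [MAIN] PC=2: INC 4 -> ACC=10 [depth=0]
Event 12 (EXEC): [MAIN] PC=3: INC 4 -> ACC=14 [depth=0]
Event 13 (INT 0): INT 0 arrives: push (MAIN, PC=4), enter IRQ0 at PC=0 (depth now 1) [depth=1]
Event 14 (INT 0): INT 0 arrives: push (IRQ0, PC=0), enter IRQ0 at PC=0 (depth now 2) [depth=2]
Event 15 (EXEC): [IRQ0] PC=0: DEC 3 -> ACC=11 [depth=2]
Event 16 (EXEC): [IRQ0] PC=1: INC 3 -> ACC=14 [depth=2]
Event 17 (EXEC): [IRQ0] PC=2: IRET -> resume IRQ0 at PC=0 (depth now 1) [depth=1]
Event 18 (EXEC): [IRQ0] PC=0: DEC 3 -> ACC=11 [depth=1]
Event 19 (EXEC): [IRQ0] PC=1: INC 3 -> ACC=14 [depth=1]
Event 20 (EXEC): [IRQ0] PC=2: IRET -> resume MAIN at PC=4 (depth now 0) [depth=0]
Event 21 (EXEC): [MAIN] PC=4: INC 1 -> ACC=15 [depth=0]
Event 22 (EXEC): [MAIN] PC=5: INC 5 -> ACC=20 [depth=0]
Event 23 (EXEC): [MAIN] PC=6: HALT [depth=0]
Max depth observed: 2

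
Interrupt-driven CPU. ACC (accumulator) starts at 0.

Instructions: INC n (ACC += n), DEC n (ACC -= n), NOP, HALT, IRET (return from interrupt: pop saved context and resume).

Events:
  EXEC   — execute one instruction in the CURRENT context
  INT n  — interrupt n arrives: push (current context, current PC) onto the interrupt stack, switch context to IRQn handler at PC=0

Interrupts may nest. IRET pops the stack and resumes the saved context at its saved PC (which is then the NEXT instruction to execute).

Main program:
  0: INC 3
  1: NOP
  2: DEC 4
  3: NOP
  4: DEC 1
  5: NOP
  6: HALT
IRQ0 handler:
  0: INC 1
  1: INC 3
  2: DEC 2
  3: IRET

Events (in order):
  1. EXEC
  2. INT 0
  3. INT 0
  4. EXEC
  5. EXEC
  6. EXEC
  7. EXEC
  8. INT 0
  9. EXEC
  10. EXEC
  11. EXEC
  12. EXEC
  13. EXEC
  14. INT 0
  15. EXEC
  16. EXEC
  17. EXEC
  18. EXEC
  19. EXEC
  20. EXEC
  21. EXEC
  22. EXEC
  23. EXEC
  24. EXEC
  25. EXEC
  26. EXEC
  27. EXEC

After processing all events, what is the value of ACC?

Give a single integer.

Answer: 6

Derivation:
Event 1 (EXEC): [MAIN] PC=0: INC 3 -> ACC=3
Event 2 (INT 0): INT 0 arrives: push (MAIN, PC=1), enter IRQ0 at PC=0 (depth now 1)
Event 3 (INT 0): INT 0 arrives: push (IRQ0, PC=0), enter IRQ0 at PC=0 (depth now 2)
Event 4 (EXEC): [IRQ0] PC=0: INC 1 -> ACC=4
Event 5 (EXEC): [IRQ0] PC=1: INC 3 -> ACC=7
Event 6 (EXEC): [IRQ0] PC=2: DEC 2 -> ACC=5
Event 7 (EXEC): [IRQ0] PC=3: IRET -> resume IRQ0 at PC=0 (depth now 1)
Event 8 (INT 0): INT 0 arrives: push (IRQ0, PC=0), enter IRQ0 at PC=0 (depth now 2)
Event 9 (EXEC): [IRQ0] PC=0: INC 1 -> ACC=6
Event 10 (EXEC): [IRQ0] PC=1: INC 3 -> ACC=9
Event 11 (EXEC): [IRQ0] PC=2: DEC 2 -> ACC=7
Event 12 (EXEC): [IRQ0] PC=3: IRET -> resume IRQ0 at PC=0 (depth now 1)
Event 13 (EXEC): [IRQ0] PC=0: INC 1 -> ACC=8
Event 14 (INT 0): INT 0 arrives: push (IRQ0, PC=1), enter IRQ0 at PC=0 (depth now 2)
Event 15 (EXEC): [IRQ0] PC=0: INC 1 -> ACC=9
Event 16 (EXEC): [IRQ0] PC=1: INC 3 -> ACC=12
Event 17 (EXEC): [IRQ0] PC=2: DEC 2 -> ACC=10
Event 18 (EXEC): [IRQ0] PC=3: IRET -> resume IRQ0 at PC=1 (depth now 1)
Event 19 (EXEC): [IRQ0] PC=1: INC 3 -> ACC=13
Event 20 (EXEC): [IRQ0] PC=2: DEC 2 -> ACC=11
Event 21 (EXEC): [IRQ0] PC=3: IRET -> resume MAIN at PC=1 (depth now 0)
Event 22 (EXEC): [MAIN] PC=1: NOP
Event 23 (EXEC): [MAIN] PC=2: DEC 4 -> ACC=7
Event 24 (EXEC): [MAIN] PC=3: NOP
Event 25 (EXEC): [MAIN] PC=4: DEC 1 -> ACC=6
Event 26 (EXEC): [MAIN] PC=5: NOP
Event 27 (EXEC): [MAIN] PC=6: HALT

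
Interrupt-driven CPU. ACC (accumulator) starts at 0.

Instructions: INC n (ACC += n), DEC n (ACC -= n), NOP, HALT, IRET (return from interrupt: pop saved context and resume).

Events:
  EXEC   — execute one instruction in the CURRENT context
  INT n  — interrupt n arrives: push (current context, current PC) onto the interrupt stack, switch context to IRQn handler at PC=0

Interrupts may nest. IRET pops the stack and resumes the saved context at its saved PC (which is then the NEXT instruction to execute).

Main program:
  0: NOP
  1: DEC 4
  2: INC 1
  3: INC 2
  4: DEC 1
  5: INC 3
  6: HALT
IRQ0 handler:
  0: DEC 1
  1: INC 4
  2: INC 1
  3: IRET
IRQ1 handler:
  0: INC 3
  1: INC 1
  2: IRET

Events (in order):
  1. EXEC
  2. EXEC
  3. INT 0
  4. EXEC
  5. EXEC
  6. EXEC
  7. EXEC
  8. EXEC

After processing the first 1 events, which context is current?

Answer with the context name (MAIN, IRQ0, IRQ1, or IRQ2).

Answer: MAIN

Derivation:
Event 1 (EXEC): [MAIN] PC=0: NOP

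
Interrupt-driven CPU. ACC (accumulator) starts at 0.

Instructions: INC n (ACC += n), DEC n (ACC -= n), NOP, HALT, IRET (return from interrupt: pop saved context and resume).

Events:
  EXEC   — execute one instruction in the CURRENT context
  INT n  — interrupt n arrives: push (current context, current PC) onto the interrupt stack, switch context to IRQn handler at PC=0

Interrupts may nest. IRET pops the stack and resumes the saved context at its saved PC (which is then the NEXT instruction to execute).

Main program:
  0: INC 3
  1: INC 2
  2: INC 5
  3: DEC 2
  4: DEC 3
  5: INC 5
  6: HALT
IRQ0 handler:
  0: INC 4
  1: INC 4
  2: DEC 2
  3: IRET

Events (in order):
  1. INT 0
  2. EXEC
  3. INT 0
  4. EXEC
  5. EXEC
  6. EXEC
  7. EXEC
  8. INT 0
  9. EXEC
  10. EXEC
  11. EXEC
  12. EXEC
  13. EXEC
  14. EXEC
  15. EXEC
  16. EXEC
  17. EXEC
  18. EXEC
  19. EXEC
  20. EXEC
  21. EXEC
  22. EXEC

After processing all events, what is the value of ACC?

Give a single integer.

Answer: 28

Derivation:
Event 1 (INT 0): INT 0 arrives: push (MAIN, PC=0), enter IRQ0 at PC=0 (depth now 1)
Event 2 (EXEC): [IRQ0] PC=0: INC 4 -> ACC=4
Event 3 (INT 0): INT 0 arrives: push (IRQ0, PC=1), enter IRQ0 at PC=0 (depth now 2)
Event 4 (EXEC): [IRQ0] PC=0: INC 4 -> ACC=8
Event 5 (EXEC): [IRQ0] PC=1: INC 4 -> ACC=12
Event 6 (EXEC): [IRQ0] PC=2: DEC 2 -> ACC=10
Event 7 (EXEC): [IRQ0] PC=3: IRET -> resume IRQ0 at PC=1 (depth now 1)
Event 8 (INT 0): INT 0 arrives: push (IRQ0, PC=1), enter IRQ0 at PC=0 (depth now 2)
Event 9 (EXEC): [IRQ0] PC=0: INC 4 -> ACC=14
Event 10 (EXEC): [IRQ0] PC=1: INC 4 -> ACC=18
Event 11 (EXEC): [IRQ0] PC=2: DEC 2 -> ACC=16
Event 12 (EXEC): [IRQ0] PC=3: IRET -> resume IRQ0 at PC=1 (depth now 1)
Event 13 (EXEC): [IRQ0] PC=1: INC 4 -> ACC=20
Event 14 (EXEC): [IRQ0] PC=2: DEC 2 -> ACC=18
Event 15 (EXEC): [IRQ0] PC=3: IRET -> resume MAIN at PC=0 (depth now 0)
Event 16 (EXEC): [MAIN] PC=0: INC 3 -> ACC=21
Event 17 (EXEC): [MAIN] PC=1: INC 2 -> ACC=23
Event 18 (EXEC): [MAIN] PC=2: INC 5 -> ACC=28
Event 19 (EXEC): [MAIN] PC=3: DEC 2 -> ACC=26
Event 20 (EXEC): [MAIN] PC=4: DEC 3 -> ACC=23
Event 21 (EXEC): [MAIN] PC=5: INC 5 -> ACC=28
Event 22 (EXEC): [MAIN] PC=6: HALT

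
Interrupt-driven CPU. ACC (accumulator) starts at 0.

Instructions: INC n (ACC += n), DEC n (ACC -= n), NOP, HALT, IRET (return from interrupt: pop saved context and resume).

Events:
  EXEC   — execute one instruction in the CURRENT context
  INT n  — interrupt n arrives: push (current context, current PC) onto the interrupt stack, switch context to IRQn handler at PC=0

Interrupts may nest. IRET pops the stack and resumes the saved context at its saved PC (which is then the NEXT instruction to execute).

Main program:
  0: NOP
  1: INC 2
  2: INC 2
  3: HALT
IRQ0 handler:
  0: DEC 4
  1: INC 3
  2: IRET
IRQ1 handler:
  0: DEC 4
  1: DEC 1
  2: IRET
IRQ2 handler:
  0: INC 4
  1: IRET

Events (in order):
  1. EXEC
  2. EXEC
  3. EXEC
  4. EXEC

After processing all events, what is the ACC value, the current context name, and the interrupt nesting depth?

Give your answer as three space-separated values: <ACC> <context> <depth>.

Answer: 4 MAIN 0

Derivation:
Event 1 (EXEC): [MAIN] PC=0: NOP
Event 2 (EXEC): [MAIN] PC=1: INC 2 -> ACC=2
Event 3 (EXEC): [MAIN] PC=2: INC 2 -> ACC=4
Event 4 (EXEC): [MAIN] PC=3: HALT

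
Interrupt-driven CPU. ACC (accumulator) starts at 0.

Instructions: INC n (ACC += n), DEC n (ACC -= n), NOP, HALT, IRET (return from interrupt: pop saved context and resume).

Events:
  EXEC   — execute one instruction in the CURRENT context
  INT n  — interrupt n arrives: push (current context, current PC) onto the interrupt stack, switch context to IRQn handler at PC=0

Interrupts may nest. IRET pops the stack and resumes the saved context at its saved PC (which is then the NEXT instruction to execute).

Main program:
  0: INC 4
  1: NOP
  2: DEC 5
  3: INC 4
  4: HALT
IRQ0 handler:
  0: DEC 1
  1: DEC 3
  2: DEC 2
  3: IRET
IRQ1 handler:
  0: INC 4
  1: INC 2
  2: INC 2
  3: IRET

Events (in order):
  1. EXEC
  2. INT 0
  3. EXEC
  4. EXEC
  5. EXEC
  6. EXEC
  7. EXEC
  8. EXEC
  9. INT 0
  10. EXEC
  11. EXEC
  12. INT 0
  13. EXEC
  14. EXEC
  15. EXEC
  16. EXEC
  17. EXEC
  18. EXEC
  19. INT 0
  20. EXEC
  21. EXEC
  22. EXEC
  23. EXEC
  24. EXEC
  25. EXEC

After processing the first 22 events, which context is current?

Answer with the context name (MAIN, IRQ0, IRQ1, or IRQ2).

Answer: IRQ0

Derivation:
Event 1 (EXEC): [MAIN] PC=0: INC 4 -> ACC=4
Event 2 (INT 0): INT 0 arrives: push (MAIN, PC=1), enter IRQ0 at PC=0 (depth now 1)
Event 3 (EXEC): [IRQ0] PC=0: DEC 1 -> ACC=3
Event 4 (EXEC): [IRQ0] PC=1: DEC 3 -> ACC=0
Event 5 (EXEC): [IRQ0] PC=2: DEC 2 -> ACC=-2
Event 6 (EXEC): [IRQ0] PC=3: IRET -> resume MAIN at PC=1 (depth now 0)
Event 7 (EXEC): [MAIN] PC=1: NOP
Event 8 (EXEC): [MAIN] PC=2: DEC 5 -> ACC=-7
Event 9 (INT 0): INT 0 arrives: push (MAIN, PC=3), enter IRQ0 at PC=0 (depth now 1)
Event 10 (EXEC): [IRQ0] PC=0: DEC 1 -> ACC=-8
Event 11 (EXEC): [IRQ0] PC=1: DEC 3 -> ACC=-11
Event 12 (INT 0): INT 0 arrives: push (IRQ0, PC=2), enter IRQ0 at PC=0 (depth now 2)
Event 13 (EXEC): [IRQ0] PC=0: DEC 1 -> ACC=-12
Event 14 (EXEC): [IRQ0] PC=1: DEC 3 -> ACC=-15
Event 15 (EXEC): [IRQ0] PC=2: DEC 2 -> ACC=-17
Event 16 (EXEC): [IRQ0] PC=3: IRET -> resume IRQ0 at PC=2 (depth now 1)
Event 17 (EXEC): [IRQ0] PC=2: DEC 2 -> ACC=-19
Event 18 (EXEC): [IRQ0] PC=3: IRET -> resume MAIN at PC=3 (depth now 0)
Event 19 (INT 0): INT 0 arrives: push (MAIN, PC=3), enter IRQ0 at PC=0 (depth now 1)
Event 20 (EXEC): [IRQ0] PC=0: DEC 1 -> ACC=-20
Event 21 (EXEC): [IRQ0] PC=1: DEC 3 -> ACC=-23
Event 22 (EXEC): [IRQ0] PC=2: DEC 2 -> ACC=-25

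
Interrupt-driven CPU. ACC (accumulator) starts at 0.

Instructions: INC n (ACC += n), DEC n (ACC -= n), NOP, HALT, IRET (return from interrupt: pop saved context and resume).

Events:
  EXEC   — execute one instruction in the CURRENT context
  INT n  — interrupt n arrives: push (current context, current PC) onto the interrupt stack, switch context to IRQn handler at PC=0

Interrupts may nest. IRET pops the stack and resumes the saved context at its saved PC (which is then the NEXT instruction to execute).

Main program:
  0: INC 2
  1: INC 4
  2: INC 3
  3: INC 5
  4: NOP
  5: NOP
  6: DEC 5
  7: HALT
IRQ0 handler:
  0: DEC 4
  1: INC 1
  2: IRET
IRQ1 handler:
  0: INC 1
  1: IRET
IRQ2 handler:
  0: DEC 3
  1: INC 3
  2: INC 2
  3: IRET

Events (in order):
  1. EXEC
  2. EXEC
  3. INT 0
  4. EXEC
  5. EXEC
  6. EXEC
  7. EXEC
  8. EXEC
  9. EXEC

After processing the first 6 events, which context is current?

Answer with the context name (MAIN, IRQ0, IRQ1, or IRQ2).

Answer: MAIN

Derivation:
Event 1 (EXEC): [MAIN] PC=0: INC 2 -> ACC=2
Event 2 (EXEC): [MAIN] PC=1: INC 4 -> ACC=6
Event 3 (INT 0): INT 0 arrives: push (MAIN, PC=2), enter IRQ0 at PC=0 (depth now 1)
Event 4 (EXEC): [IRQ0] PC=0: DEC 4 -> ACC=2
Event 5 (EXEC): [IRQ0] PC=1: INC 1 -> ACC=3
Event 6 (EXEC): [IRQ0] PC=2: IRET -> resume MAIN at PC=2 (depth now 0)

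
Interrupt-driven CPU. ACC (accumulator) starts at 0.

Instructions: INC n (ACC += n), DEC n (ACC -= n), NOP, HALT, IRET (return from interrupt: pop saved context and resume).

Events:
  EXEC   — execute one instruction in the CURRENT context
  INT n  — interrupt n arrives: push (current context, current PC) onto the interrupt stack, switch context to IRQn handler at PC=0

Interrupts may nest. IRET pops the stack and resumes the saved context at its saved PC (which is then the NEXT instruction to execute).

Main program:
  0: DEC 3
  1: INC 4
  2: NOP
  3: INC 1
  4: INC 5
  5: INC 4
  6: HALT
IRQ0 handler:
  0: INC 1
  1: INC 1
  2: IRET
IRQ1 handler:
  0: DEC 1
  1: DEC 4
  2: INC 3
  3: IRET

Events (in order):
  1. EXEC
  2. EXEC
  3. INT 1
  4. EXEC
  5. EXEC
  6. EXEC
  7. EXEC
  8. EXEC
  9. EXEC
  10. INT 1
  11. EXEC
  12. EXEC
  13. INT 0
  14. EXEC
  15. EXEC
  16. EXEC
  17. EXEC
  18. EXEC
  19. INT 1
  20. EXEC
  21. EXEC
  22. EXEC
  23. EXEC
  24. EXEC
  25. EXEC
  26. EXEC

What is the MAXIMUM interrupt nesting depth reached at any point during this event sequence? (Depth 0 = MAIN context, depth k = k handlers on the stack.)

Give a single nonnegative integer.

Answer: 2

Derivation:
Event 1 (EXEC): [MAIN] PC=0: DEC 3 -> ACC=-3 [depth=0]
Event 2 (EXEC): [MAIN] PC=1: INC 4 -> ACC=1 [depth=0]
Event 3 (INT 1): INT 1 arrives: push (MAIN, PC=2), enter IRQ1 at PC=0 (depth now 1) [depth=1]
Event 4 (EXEC): [IRQ1] PC=0: DEC 1 -> ACC=0 [depth=1]
Event 5 (EXEC): [IRQ1] PC=1: DEC 4 -> ACC=-4 [depth=1]
Event 6 (EXEC): [IRQ1] PC=2: INC 3 -> ACC=-1 [depth=1]
Event 7 (EXEC): [IRQ1] PC=3: IRET -> resume MAIN at PC=2 (depth now 0) [depth=0]
Event 8 (EXEC): [MAIN] PC=2: NOP [depth=0]
Event 9 (EXEC): [MAIN] PC=3: INC 1 -> ACC=0 [depth=0]
Event 10 (INT 1): INT 1 arrives: push (MAIN, PC=4), enter IRQ1 at PC=0 (depth now 1) [depth=1]
Event 11 (EXEC): [IRQ1] PC=0: DEC 1 -> ACC=-1 [depth=1]
Event 12 (EXEC): [IRQ1] PC=1: DEC 4 -> ACC=-5 [depth=1]
Event 13 (INT 0): INT 0 arrives: push (IRQ1, PC=2), enter IRQ0 at PC=0 (depth now 2) [depth=2]
Event 14 (EXEC): [IRQ0] PC=0: INC 1 -> ACC=-4 [depth=2]
Event 15 (EXEC): [IRQ0] PC=1: INC 1 -> ACC=-3 [depth=2]
Event 16 (EXEC): [IRQ0] PC=2: IRET -> resume IRQ1 at PC=2 (depth now 1) [depth=1]
Event 17 (EXEC): [IRQ1] PC=2: INC 3 -> ACC=0 [depth=1]
Event 18 (EXEC): [IRQ1] PC=3: IRET -> resume MAIN at PC=4 (depth now 0) [depth=0]
Event 19 (INT 1): INT 1 arrives: push (MAIN, PC=4), enter IRQ1 at PC=0 (depth now 1) [depth=1]
Event 20 (EXEC): [IRQ1] PC=0: DEC 1 -> ACC=-1 [depth=1]
Event 21 (EXEC): [IRQ1] PC=1: DEC 4 -> ACC=-5 [depth=1]
Event 22 (EXEC): [IRQ1] PC=2: INC 3 -> ACC=-2 [depth=1]
Event 23 (EXEC): [IRQ1] PC=3: IRET -> resume MAIN at PC=4 (depth now 0) [depth=0]
Event 24 (EXEC): [MAIN] PC=4: INC 5 -> ACC=3 [depth=0]
Event 25 (EXEC): [MAIN] PC=5: INC 4 -> ACC=7 [depth=0]
Event 26 (EXEC): [MAIN] PC=6: HALT [depth=0]
Max depth observed: 2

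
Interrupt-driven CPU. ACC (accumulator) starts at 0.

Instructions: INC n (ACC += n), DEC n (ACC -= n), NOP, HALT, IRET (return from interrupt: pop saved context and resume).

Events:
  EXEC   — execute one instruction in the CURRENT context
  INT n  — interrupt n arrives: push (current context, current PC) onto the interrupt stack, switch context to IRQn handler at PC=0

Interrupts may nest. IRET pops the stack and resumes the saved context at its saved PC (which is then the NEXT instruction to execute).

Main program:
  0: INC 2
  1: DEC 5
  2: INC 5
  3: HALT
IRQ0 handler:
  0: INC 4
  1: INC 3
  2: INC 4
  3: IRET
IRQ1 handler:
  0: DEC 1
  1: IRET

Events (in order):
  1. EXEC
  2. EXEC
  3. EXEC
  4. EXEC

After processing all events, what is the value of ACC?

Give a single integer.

Event 1 (EXEC): [MAIN] PC=0: INC 2 -> ACC=2
Event 2 (EXEC): [MAIN] PC=1: DEC 5 -> ACC=-3
Event 3 (EXEC): [MAIN] PC=2: INC 5 -> ACC=2
Event 4 (EXEC): [MAIN] PC=3: HALT

Answer: 2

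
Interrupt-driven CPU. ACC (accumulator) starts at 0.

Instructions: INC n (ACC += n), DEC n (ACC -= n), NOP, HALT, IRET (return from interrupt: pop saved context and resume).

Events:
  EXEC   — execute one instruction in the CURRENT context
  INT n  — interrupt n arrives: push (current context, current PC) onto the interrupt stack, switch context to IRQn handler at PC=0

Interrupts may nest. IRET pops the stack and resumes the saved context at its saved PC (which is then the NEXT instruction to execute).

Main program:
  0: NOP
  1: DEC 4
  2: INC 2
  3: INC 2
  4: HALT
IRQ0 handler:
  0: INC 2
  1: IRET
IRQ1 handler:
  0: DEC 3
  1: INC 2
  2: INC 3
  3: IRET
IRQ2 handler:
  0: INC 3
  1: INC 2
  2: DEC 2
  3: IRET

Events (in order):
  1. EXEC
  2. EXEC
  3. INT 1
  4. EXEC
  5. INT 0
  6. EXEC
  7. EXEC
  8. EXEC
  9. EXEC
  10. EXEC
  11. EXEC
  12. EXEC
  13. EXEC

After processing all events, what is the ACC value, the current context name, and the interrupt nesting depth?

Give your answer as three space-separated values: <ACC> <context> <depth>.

Answer: 4 MAIN 0

Derivation:
Event 1 (EXEC): [MAIN] PC=0: NOP
Event 2 (EXEC): [MAIN] PC=1: DEC 4 -> ACC=-4
Event 3 (INT 1): INT 1 arrives: push (MAIN, PC=2), enter IRQ1 at PC=0 (depth now 1)
Event 4 (EXEC): [IRQ1] PC=0: DEC 3 -> ACC=-7
Event 5 (INT 0): INT 0 arrives: push (IRQ1, PC=1), enter IRQ0 at PC=0 (depth now 2)
Event 6 (EXEC): [IRQ0] PC=0: INC 2 -> ACC=-5
Event 7 (EXEC): [IRQ0] PC=1: IRET -> resume IRQ1 at PC=1 (depth now 1)
Event 8 (EXEC): [IRQ1] PC=1: INC 2 -> ACC=-3
Event 9 (EXEC): [IRQ1] PC=2: INC 3 -> ACC=0
Event 10 (EXEC): [IRQ1] PC=3: IRET -> resume MAIN at PC=2 (depth now 0)
Event 11 (EXEC): [MAIN] PC=2: INC 2 -> ACC=2
Event 12 (EXEC): [MAIN] PC=3: INC 2 -> ACC=4
Event 13 (EXEC): [MAIN] PC=4: HALT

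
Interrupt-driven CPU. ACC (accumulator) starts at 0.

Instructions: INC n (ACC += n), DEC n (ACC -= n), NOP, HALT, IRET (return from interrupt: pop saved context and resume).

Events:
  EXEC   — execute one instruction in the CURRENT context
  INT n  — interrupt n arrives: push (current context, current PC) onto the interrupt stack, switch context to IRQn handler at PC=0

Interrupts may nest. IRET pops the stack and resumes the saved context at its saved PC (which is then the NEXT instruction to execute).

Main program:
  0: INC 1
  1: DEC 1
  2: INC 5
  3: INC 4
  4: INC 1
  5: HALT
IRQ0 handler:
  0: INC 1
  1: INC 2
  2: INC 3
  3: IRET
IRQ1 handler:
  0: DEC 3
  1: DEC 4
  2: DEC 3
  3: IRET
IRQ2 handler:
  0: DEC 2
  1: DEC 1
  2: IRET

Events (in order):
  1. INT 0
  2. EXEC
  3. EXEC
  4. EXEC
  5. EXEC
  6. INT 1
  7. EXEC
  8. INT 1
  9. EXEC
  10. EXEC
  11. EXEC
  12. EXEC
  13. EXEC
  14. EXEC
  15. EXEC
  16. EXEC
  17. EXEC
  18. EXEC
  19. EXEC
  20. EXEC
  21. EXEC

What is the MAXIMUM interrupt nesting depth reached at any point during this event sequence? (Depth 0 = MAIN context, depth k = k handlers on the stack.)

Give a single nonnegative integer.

Event 1 (INT 0): INT 0 arrives: push (MAIN, PC=0), enter IRQ0 at PC=0 (depth now 1) [depth=1]
Event 2 (EXEC): [IRQ0] PC=0: INC 1 -> ACC=1 [depth=1]
Event 3 (EXEC): [IRQ0] PC=1: INC 2 -> ACC=3 [depth=1]
Event 4 (EXEC): [IRQ0] PC=2: INC 3 -> ACC=6 [depth=1]
Event 5 (EXEC): [IRQ0] PC=3: IRET -> resume MAIN at PC=0 (depth now 0) [depth=0]
Event 6 (INT 1): INT 1 arrives: push (MAIN, PC=0), enter IRQ1 at PC=0 (depth now 1) [depth=1]
Event 7 (EXEC): [IRQ1] PC=0: DEC 3 -> ACC=3 [depth=1]
Event 8 (INT 1): INT 1 arrives: push (IRQ1, PC=1), enter IRQ1 at PC=0 (depth now 2) [depth=2]
Event 9 (EXEC): [IRQ1] PC=0: DEC 3 -> ACC=0 [depth=2]
Event 10 (EXEC): [IRQ1] PC=1: DEC 4 -> ACC=-4 [depth=2]
Event 11 (EXEC): [IRQ1] PC=2: DEC 3 -> ACC=-7 [depth=2]
Event 12 (EXEC): [IRQ1] PC=3: IRET -> resume IRQ1 at PC=1 (depth now 1) [depth=1]
Event 13 (EXEC): [IRQ1] PC=1: DEC 4 -> ACC=-11 [depth=1]
Event 14 (EXEC): [IRQ1] PC=2: DEC 3 -> ACC=-14 [depth=1]
Event 15 (EXEC): [IRQ1] PC=3: IRET -> resume MAIN at PC=0 (depth now 0) [depth=0]
Event 16 (EXEC): [MAIN] PC=0: INC 1 -> ACC=-13 [depth=0]
Event 17 (EXEC): [MAIN] PC=1: DEC 1 -> ACC=-14 [depth=0]
Event 18 (EXEC): [MAIN] PC=2: INC 5 -> ACC=-9 [depth=0]
Event 19 (EXEC): [MAIN] PC=3: INC 4 -> ACC=-5 [depth=0]
Event 20 (EXEC): [MAIN] PC=4: INC 1 -> ACC=-4 [depth=0]
Event 21 (EXEC): [MAIN] PC=5: HALT [depth=0]
Max depth observed: 2

Answer: 2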